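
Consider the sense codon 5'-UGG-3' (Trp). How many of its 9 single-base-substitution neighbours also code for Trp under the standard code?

0

Position 1: none → 0 synonymous.
Position 2: none → 0 synonymous.
Position 3: none → 0 synonymous.
Total: 0 + 0 + 0 = 0.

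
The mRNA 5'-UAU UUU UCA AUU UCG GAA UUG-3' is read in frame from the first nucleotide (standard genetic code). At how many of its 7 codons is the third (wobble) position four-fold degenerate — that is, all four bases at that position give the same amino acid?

2

Codon 1 UAU (Tyr): third position 2-fold.
Codon 2 UUU (Phe): third position 2-fold.
Codon 3 UCA (Ser): third position 4-fold.
Codon 4 AUU (Ile): third position 3-fold.
Codon 5 UCG (Ser): third position 4-fold.
Codon 6 GAA (Glu): third position 2-fold.
Codon 7 UUG (Leu): third position 2-fold.
Four-fold degenerate third positions: 2.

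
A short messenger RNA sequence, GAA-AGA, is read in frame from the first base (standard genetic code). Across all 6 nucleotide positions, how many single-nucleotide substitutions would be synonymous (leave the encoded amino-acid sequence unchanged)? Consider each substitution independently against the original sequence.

3

Codon 1 (GAA, Glu): 1 synonymous substitution.
Codon 2 (AGA, Arg): 2 synonymous substitutions.
Total: 1 + 2 = 3.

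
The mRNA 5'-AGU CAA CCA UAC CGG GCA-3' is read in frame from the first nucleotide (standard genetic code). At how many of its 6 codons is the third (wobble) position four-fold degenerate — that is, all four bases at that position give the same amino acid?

3

Codon 1 AGU (Ser): third position 2-fold.
Codon 2 CAA (Gln): third position 2-fold.
Codon 3 CCA (Pro): third position 4-fold.
Codon 4 UAC (Tyr): third position 2-fold.
Codon 5 CGG (Arg): third position 4-fold.
Codon 6 GCA (Ala): third position 4-fold.
Four-fold degenerate third positions: 3.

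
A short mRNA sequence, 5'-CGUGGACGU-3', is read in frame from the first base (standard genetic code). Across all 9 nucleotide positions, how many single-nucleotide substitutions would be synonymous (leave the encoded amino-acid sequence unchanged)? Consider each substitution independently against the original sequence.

9

Codon 1 (CGU, Arg): 3 synonymous substitutions.
Codon 2 (GGA, Gly): 3 synonymous substitutions.
Codon 3 (CGU, Arg): 3 synonymous substitutions.
Total: 3 + 3 + 3 = 9.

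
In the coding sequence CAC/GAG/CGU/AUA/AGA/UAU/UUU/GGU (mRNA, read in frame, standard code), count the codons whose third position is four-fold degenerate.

2

Codon 1 CAC (His): third position 2-fold.
Codon 2 GAG (Glu): third position 2-fold.
Codon 3 CGU (Arg): third position 4-fold.
Codon 4 AUA (Ile): third position 3-fold.
Codon 5 AGA (Arg): third position 2-fold.
Codon 6 UAU (Tyr): third position 2-fold.
Codon 7 UUU (Phe): third position 2-fold.
Codon 8 GGU (Gly): third position 4-fold.
Four-fold degenerate third positions: 2.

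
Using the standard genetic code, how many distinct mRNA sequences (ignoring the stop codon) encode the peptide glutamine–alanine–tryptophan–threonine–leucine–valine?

Gln: 2 codons.
Ala: 4 codons.
Trp: 1 codon.
Thr: 4 codons.
Leu: 6 codons.
Val: 4 codons.
2 × 4 × 1 × 4 × 6 × 4 = 768.

768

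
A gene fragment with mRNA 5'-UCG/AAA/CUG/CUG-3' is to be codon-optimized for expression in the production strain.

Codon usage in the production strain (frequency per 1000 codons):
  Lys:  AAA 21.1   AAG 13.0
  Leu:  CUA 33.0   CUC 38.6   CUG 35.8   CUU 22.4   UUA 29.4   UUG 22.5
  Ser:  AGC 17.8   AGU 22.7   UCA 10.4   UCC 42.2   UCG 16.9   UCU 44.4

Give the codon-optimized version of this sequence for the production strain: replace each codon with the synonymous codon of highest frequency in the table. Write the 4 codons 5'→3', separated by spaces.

Codon 1 (Ser): best is UCU at 44.4.
Codon 2 (Lys): best is AAA at 21.1.
Codon 3 (Leu): best is CUC at 38.6.
Codon 4 (Leu): best is CUC at 38.6.

UCU AAA CUC CUC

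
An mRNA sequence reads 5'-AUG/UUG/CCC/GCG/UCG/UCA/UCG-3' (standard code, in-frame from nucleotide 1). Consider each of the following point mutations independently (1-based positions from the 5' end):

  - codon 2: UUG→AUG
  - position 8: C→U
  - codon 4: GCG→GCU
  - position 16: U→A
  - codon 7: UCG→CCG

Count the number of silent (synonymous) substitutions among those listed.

Codon 2: UUG (Leu) → AUG (Met) — missense.
Codon 3: CCC (Pro) → CUC (Leu) — missense.
Codon 4: GCG (Ala) → GCU (Ala) — synonymous.
Codon 6: UCA (Ser) → ACA (Thr) — missense.
Codon 7: UCG (Ser) → CCG (Pro) — missense.
Synonymous: 1 of 5.

1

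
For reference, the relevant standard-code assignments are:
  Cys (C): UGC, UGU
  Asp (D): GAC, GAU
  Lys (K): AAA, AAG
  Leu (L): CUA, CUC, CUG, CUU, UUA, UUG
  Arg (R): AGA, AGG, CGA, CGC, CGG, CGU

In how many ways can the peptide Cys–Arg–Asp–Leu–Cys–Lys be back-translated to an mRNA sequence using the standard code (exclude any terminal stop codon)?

576

Cys: 2 codons.
Arg: 6 codons.
Asp: 2 codons.
Leu: 6 codons.
Cys: 2 codons.
Lys: 2 codons.
2 × 6 × 2 × 6 × 2 × 2 = 576.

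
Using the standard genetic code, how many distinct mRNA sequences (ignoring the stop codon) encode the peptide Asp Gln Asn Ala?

Asp: 2 codons.
Gln: 2 codons.
Asn: 2 codons.
Ala: 4 codons.
2 × 2 × 2 × 4 = 32.

32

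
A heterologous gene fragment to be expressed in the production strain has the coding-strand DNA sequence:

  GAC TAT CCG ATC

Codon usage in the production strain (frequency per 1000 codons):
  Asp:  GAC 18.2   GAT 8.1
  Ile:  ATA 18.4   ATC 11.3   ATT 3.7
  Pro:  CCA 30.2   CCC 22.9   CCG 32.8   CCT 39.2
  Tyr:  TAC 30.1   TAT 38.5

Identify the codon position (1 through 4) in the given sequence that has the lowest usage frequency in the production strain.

4

Codon 1 GAC (Asp): 18.2 per 1000.
Codon 2 TAT (Tyr): 38.5 per 1000.
Codon 3 CCG (Pro): 32.8 per 1000.
Codon 4 ATC (Ile): 11.3 per 1000.
Lowest frequency is 11.3 at codon 4.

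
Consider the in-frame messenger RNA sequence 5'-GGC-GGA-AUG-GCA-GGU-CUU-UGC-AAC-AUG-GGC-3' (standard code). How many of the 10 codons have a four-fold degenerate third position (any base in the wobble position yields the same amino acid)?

6

Codon 1 GGC (Gly): third position 4-fold.
Codon 2 GGA (Gly): third position 4-fold.
Codon 3 AUG (Met): third position 1-fold.
Codon 4 GCA (Ala): third position 4-fold.
Codon 5 GGU (Gly): third position 4-fold.
Codon 6 CUU (Leu): third position 4-fold.
Codon 7 UGC (Cys): third position 2-fold.
Codon 8 AAC (Asn): third position 2-fold.
Codon 9 AUG (Met): third position 1-fold.
Codon 10 GGC (Gly): third position 4-fold.
Four-fold degenerate third positions: 6.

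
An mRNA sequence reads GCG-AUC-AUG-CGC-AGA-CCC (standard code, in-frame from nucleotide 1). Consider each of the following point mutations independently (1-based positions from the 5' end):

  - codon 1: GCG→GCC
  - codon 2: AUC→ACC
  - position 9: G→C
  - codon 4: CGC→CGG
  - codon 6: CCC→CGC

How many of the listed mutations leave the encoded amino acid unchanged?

2

Codon 1: GCG (Ala) → GCC (Ala) — synonymous.
Codon 2: AUC (Ile) → ACC (Thr) — missense.
Codon 3: AUG (Met) → AUC (Ile) — missense.
Codon 4: CGC (Arg) → CGG (Arg) — synonymous.
Codon 6: CCC (Pro) → CGC (Arg) — missense.
Synonymous: 2 of 5.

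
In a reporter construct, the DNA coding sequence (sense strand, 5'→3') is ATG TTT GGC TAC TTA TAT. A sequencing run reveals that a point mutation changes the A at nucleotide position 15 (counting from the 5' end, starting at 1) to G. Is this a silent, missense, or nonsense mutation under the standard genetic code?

Position 15 falls in codon 5: TTA → Leu.
After the substitution the codon is TTG → Leu.
Both encode Leu, so the change is synonymous.

silent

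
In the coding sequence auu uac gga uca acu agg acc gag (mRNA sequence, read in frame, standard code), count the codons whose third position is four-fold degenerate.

4

Codon 1 AUU (Ile): third position 3-fold.
Codon 2 UAC (Tyr): third position 2-fold.
Codon 3 GGA (Gly): third position 4-fold.
Codon 4 UCA (Ser): third position 4-fold.
Codon 5 ACU (Thr): third position 4-fold.
Codon 6 AGG (Arg): third position 2-fold.
Codon 7 ACC (Thr): third position 4-fold.
Codon 8 GAG (Glu): third position 2-fold.
Four-fold degenerate third positions: 4.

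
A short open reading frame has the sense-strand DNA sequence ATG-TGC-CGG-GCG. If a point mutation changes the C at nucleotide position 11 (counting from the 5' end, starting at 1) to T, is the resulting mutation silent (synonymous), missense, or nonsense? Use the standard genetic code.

Position 11 falls in codon 4: GCG → Ala.
After the substitution the codon is GTG → Val.
Ala ≠ Val, so this is a missense mutation.

missense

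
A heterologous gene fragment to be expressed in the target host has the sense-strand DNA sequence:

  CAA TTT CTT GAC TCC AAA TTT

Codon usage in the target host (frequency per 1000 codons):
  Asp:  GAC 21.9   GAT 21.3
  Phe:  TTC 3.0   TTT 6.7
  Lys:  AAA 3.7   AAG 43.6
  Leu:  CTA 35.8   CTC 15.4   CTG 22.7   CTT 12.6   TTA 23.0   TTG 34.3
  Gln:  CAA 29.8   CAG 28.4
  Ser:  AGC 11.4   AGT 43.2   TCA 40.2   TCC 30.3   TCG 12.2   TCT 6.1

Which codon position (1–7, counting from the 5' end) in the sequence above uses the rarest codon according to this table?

6

Codon 1 CAA (Gln): 29.8 per 1000.
Codon 2 TTT (Phe): 6.7 per 1000.
Codon 3 CTT (Leu): 12.6 per 1000.
Codon 4 GAC (Asp): 21.9 per 1000.
Codon 5 TCC (Ser): 30.3 per 1000.
Codon 6 AAA (Lys): 3.7 per 1000.
Codon 7 TTT (Phe): 6.7 per 1000.
Lowest frequency is 3.7 at codon 6.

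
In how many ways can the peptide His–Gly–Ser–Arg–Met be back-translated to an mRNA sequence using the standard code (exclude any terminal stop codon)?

288

His: 2 codons.
Gly: 4 codons.
Ser: 6 codons.
Arg: 6 codons.
Met: 1 codon.
2 × 4 × 6 × 6 × 1 = 288.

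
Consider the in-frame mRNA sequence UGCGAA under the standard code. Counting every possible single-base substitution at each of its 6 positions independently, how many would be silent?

2

Codon 1 (UGC, Cys): 1 synonymous substitution.
Codon 2 (GAA, Glu): 1 synonymous substitution.
Total: 1 + 1 = 2.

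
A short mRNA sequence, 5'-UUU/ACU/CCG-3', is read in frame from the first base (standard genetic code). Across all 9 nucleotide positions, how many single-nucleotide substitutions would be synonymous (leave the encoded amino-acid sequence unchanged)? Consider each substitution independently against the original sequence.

Codon 1 (UUU, Phe): 1 synonymous substitution.
Codon 2 (ACU, Thr): 3 synonymous substitutions.
Codon 3 (CCG, Pro): 3 synonymous substitutions.
Total: 1 + 3 + 3 = 7.

7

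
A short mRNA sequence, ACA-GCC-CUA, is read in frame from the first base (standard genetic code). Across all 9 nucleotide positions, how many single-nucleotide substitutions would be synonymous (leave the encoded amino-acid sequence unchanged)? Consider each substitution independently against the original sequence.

Codon 1 (ACA, Thr): 3 synonymous substitutions.
Codon 2 (GCC, Ala): 3 synonymous substitutions.
Codon 3 (CUA, Leu): 4 synonymous substitutions.
Total: 3 + 3 + 4 = 10.

10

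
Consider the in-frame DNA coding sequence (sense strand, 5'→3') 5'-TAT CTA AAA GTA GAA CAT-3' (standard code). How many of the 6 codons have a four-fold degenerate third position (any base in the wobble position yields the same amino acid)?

2

Codon 1 TAT (Tyr): third position 2-fold.
Codon 2 CTA (Leu): third position 4-fold.
Codon 3 AAA (Lys): third position 2-fold.
Codon 4 GTA (Val): third position 4-fold.
Codon 5 GAA (Glu): third position 2-fold.
Codon 6 CAT (His): third position 2-fold.
Four-fold degenerate third positions: 2.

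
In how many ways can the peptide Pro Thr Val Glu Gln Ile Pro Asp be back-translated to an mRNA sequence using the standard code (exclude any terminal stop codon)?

6144

Pro: 4 codons.
Thr: 4 codons.
Val: 4 codons.
Glu: 2 codons.
Gln: 2 codons.
Ile: 3 codons.
Pro: 4 codons.
Asp: 2 codons.
4 × 4 × 4 × 2 × 2 × 3 × 4 × 2 = 6144.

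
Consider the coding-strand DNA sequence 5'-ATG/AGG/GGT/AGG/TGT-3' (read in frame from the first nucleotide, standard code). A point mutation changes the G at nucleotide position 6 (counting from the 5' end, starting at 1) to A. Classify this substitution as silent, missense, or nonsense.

Position 6 falls in codon 2: AGG → Arg.
After the substitution the codon is AGA → Arg.
Both encode Arg, so the change is synonymous.

silent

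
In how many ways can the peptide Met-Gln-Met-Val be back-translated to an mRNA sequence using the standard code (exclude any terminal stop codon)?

8

Met: 1 codon.
Gln: 2 codons.
Met: 1 codon.
Val: 4 codons.
1 × 2 × 1 × 4 = 8.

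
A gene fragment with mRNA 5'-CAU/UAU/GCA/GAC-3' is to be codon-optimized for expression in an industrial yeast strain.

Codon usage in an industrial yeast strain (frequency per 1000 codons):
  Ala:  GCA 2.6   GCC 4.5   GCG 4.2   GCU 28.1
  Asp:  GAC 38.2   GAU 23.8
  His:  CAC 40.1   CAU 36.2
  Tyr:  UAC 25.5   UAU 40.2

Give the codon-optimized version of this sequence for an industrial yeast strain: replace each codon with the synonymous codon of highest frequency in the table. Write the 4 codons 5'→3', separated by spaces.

CAC UAU GCU GAC

Codon 1 (His): best is CAC at 40.1.
Codon 2 (Tyr): best is UAU at 40.2.
Codon 3 (Ala): best is GCU at 28.1.
Codon 4 (Asp): best is GAC at 38.2.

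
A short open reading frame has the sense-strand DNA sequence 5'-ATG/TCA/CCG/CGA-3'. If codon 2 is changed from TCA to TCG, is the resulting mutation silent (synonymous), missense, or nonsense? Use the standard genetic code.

Position 6 falls in codon 2: TCA → Ser.
After the substitution the codon is TCG → Ser.
Both encode Ser, so the change is synonymous.

silent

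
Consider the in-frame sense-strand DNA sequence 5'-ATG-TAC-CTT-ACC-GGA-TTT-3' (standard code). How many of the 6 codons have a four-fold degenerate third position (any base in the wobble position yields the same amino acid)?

3

Codon 1 ATG (Met): third position 1-fold.
Codon 2 TAC (Tyr): third position 2-fold.
Codon 3 CTT (Leu): third position 4-fold.
Codon 4 ACC (Thr): third position 4-fold.
Codon 5 GGA (Gly): third position 4-fold.
Codon 6 TTT (Phe): third position 2-fold.
Four-fold degenerate third positions: 3.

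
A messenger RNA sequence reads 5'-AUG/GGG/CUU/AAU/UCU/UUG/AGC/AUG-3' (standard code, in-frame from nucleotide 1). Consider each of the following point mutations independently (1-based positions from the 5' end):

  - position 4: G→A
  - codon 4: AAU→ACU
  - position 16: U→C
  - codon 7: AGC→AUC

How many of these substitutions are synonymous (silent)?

1

Codon 2: GGG (Gly) → AGG (Arg) — missense.
Codon 4: AAU (Asn) → ACU (Thr) — missense.
Codon 6: UUG (Leu) → CUG (Leu) — synonymous.
Codon 7: AGC (Ser) → AUC (Ile) — missense.
Synonymous: 1 of 4.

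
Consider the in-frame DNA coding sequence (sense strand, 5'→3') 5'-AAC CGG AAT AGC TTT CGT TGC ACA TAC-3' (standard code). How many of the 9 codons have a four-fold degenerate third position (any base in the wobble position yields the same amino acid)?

3

Codon 1 AAC (Asn): third position 2-fold.
Codon 2 CGG (Arg): third position 4-fold.
Codon 3 AAT (Asn): third position 2-fold.
Codon 4 AGC (Ser): third position 2-fold.
Codon 5 TTT (Phe): third position 2-fold.
Codon 6 CGT (Arg): third position 4-fold.
Codon 7 TGC (Cys): third position 2-fold.
Codon 8 ACA (Thr): third position 4-fold.
Codon 9 TAC (Tyr): third position 2-fold.
Four-fold degenerate third positions: 3.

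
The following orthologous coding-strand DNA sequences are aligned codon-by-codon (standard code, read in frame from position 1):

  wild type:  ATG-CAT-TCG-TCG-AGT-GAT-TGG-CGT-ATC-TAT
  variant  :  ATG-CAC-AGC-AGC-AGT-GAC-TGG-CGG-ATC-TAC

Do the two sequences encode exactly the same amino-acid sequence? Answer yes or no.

Codon 1: ATG Met / ATG Met — identical.
Codon 2: CAT His / CAC His — synonymous.
Codon 3: TCG Ser / AGC Ser — synonymous.
Codon 4: TCG Ser / AGC Ser — synonymous.
Codon 5: AGT Ser / AGT Ser — identical.
Codon 6: GAT Asp / GAC Asp — synonymous.
Codon 7: TGG Trp / TGG Trp — identical.
Codon 8: CGT Arg / CGG Arg — synonymous.
Codon 9: ATC Ile / ATC Ile — identical.
Codon 10: TAT Tyr / TAC Tyr — synonymous.
Nonsynonymous differences: 0 → same protein.

yes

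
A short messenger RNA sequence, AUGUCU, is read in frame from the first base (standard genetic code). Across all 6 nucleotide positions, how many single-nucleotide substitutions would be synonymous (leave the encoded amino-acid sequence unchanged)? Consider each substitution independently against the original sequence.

3

Codon 1 (AUG, Met): 0 synonymous substitutions.
Codon 2 (UCU, Ser): 3 synonymous substitutions.
Total: 0 + 3 = 3.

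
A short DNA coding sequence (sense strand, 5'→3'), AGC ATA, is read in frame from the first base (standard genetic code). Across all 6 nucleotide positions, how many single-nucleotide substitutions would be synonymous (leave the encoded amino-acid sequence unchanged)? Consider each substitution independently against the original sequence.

Codon 1 (AGC, Ser): 1 synonymous substitution.
Codon 2 (ATA, Ile): 2 synonymous substitutions.
Total: 1 + 2 = 3.

3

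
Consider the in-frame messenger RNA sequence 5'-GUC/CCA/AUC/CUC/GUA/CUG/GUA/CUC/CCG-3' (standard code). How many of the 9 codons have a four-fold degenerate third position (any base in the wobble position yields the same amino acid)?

8

Codon 1 GUC (Val): third position 4-fold.
Codon 2 CCA (Pro): third position 4-fold.
Codon 3 AUC (Ile): third position 3-fold.
Codon 4 CUC (Leu): third position 4-fold.
Codon 5 GUA (Val): third position 4-fold.
Codon 6 CUG (Leu): third position 4-fold.
Codon 7 GUA (Val): third position 4-fold.
Codon 8 CUC (Leu): third position 4-fold.
Codon 9 CCG (Pro): third position 4-fold.
Four-fold degenerate third positions: 8.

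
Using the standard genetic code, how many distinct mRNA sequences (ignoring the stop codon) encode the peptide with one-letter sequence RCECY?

96

Arg: 6 codons.
Cys: 2 codons.
Glu: 2 codons.
Cys: 2 codons.
Tyr: 2 codons.
6 × 2 × 2 × 2 × 2 = 96.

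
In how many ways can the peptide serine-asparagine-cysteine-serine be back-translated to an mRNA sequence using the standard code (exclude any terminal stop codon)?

144

Ser: 6 codons.
Asn: 2 codons.
Cys: 2 codons.
Ser: 6 codons.
6 × 2 × 2 × 6 = 144.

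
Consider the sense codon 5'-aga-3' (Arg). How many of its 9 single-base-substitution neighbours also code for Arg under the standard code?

2

Position 1: CGA → 1 synonymous.
Position 2: none → 0 synonymous.
Position 3: AGG → 1 synonymous.
Total: 1 + 0 + 1 = 2.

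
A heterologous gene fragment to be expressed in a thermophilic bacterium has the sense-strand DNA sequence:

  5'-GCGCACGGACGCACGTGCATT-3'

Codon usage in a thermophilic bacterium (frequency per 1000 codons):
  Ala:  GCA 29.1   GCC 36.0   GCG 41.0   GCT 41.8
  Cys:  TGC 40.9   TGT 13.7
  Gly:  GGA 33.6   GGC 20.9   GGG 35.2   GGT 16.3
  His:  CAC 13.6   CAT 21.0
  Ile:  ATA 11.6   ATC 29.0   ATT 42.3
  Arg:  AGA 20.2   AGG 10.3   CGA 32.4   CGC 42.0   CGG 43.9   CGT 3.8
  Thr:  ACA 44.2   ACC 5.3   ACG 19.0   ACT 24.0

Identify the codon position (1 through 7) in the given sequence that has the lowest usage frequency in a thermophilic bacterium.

Codon 1 GCG (Ala): 41.0 per 1000.
Codon 2 CAC (His): 13.6 per 1000.
Codon 3 GGA (Gly): 33.6 per 1000.
Codon 4 CGC (Arg): 42.0 per 1000.
Codon 5 ACG (Thr): 19.0 per 1000.
Codon 6 TGC (Cys): 40.9 per 1000.
Codon 7 ATT (Ile): 42.3 per 1000.
Lowest frequency is 13.6 at codon 2.

2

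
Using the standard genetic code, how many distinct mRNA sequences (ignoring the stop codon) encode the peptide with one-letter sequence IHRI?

Ile: 3 codons.
His: 2 codons.
Arg: 6 codons.
Ile: 3 codons.
3 × 2 × 6 × 3 = 108.

108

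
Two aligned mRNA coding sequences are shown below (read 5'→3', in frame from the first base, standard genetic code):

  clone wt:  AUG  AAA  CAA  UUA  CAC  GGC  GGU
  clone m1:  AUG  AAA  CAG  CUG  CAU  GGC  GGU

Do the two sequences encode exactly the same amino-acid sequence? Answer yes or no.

yes

Codon 1: AUG Met / AUG Met — identical.
Codon 2: AAA Lys / AAA Lys — identical.
Codon 3: CAA Gln / CAG Gln — synonymous.
Codon 4: UUA Leu / CUG Leu — synonymous.
Codon 5: CAC His / CAU His — synonymous.
Codon 6: GGC Gly / GGC Gly — identical.
Codon 7: GGU Gly / GGU Gly — identical.
Nonsynonymous differences: 0 → same protein.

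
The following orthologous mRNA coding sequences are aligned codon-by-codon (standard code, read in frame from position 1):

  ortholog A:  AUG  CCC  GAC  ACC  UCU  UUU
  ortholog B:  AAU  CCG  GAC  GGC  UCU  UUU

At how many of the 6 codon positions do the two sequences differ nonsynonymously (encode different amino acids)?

Codon 1: AUG Met / AAU Asn — nonsynonymous.
Codon 2: CCC Pro / CCG Pro — synonymous.
Codon 3: GAC Asp / GAC Asp — identical.
Codon 4: ACC Thr / GGC Gly — nonsynonymous.
Codon 5: UCU Ser / UCU Ser — identical.
Codon 6: UUU Phe / UUU Phe — identical.
Nonsynonymous differences: 2.

2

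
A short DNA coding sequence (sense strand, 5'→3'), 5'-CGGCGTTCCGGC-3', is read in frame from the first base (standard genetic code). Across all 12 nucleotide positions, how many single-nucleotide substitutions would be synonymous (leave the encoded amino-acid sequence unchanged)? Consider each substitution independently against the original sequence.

13

Codon 1 (CGG, Arg): 4 synonymous substitutions.
Codon 2 (CGT, Arg): 3 synonymous substitutions.
Codon 3 (TCC, Ser): 3 synonymous substitutions.
Codon 4 (GGC, Gly): 3 synonymous substitutions.
Total: 4 + 3 + 3 + 3 = 13.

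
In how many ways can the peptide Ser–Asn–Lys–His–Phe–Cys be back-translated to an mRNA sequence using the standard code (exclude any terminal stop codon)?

192

Ser: 6 codons.
Asn: 2 codons.
Lys: 2 codons.
His: 2 codons.
Phe: 2 codons.
Cys: 2 codons.
6 × 2 × 2 × 2 × 2 × 2 = 192.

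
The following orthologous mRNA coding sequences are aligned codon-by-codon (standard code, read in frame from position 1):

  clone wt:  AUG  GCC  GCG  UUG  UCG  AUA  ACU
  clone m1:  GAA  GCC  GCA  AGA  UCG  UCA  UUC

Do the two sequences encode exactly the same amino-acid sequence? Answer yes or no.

no

Codon 1: AUG Met / GAA Glu — nonsynonymous.
Codon 2: GCC Ala / GCC Ala — identical.
Codon 3: GCG Ala / GCA Ala — synonymous.
Codon 4: UUG Leu / AGA Arg — nonsynonymous.
Codon 5: UCG Ser / UCG Ser — identical.
Codon 6: AUA Ile / UCA Ser — nonsynonymous.
Codon 7: ACU Thr / UUC Phe — nonsynonymous.
Nonsynonymous differences: 4 → different protein.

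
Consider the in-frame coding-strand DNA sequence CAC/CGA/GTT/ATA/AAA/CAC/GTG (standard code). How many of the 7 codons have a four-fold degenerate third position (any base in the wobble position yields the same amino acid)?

Codon 1 CAC (His): third position 2-fold.
Codon 2 CGA (Arg): third position 4-fold.
Codon 3 GTT (Val): third position 4-fold.
Codon 4 ATA (Ile): third position 3-fold.
Codon 5 AAA (Lys): third position 2-fold.
Codon 6 CAC (His): third position 2-fold.
Codon 7 GTG (Val): third position 4-fold.
Four-fold degenerate third positions: 3.

3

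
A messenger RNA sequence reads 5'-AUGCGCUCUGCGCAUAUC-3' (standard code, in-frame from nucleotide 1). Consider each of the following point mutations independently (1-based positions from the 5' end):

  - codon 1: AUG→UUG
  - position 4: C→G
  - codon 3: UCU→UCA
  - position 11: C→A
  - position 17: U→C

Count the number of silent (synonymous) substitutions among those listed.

1

Codon 1: AUG (Met) → UUG (Leu) — missense.
Codon 2: CGC (Arg) → GGC (Gly) — missense.
Codon 3: UCU (Ser) → UCA (Ser) — synonymous.
Codon 4: GCG (Ala) → GAG (Glu) — missense.
Codon 6: AUC (Ile) → ACC (Thr) — missense.
Synonymous: 1 of 5.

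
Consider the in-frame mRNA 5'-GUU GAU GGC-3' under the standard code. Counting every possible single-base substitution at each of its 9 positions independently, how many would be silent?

Codon 1 (GUU, Val): 3 synonymous substitutions.
Codon 2 (GAU, Asp): 1 synonymous substitution.
Codon 3 (GGC, Gly): 3 synonymous substitutions.
Total: 3 + 1 + 3 = 7.

7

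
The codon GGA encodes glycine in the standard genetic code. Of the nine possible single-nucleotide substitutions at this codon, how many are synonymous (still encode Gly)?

3

Position 1: none → 0 synonymous.
Position 2: none → 0 synonymous.
Position 3: GGU, GGC, GGG → 3 synonymous.
Total: 0 + 0 + 3 = 3.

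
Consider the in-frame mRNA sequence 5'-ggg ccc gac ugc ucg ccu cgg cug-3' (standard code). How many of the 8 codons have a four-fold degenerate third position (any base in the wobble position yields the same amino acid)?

6

Codon 1 GGG (Gly): third position 4-fold.
Codon 2 CCC (Pro): third position 4-fold.
Codon 3 GAC (Asp): third position 2-fold.
Codon 4 UGC (Cys): third position 2-fold.
Codon 5 UCG (Ser): third position 4-fold.
Codon 6 CCU (Pro): third position 4-fold.
Codon 7 CGG (Arg): third position 4-fold.
Codon 8 CUG (Leu): third position 4-fold.
Four-fold degenerate third positions: 6.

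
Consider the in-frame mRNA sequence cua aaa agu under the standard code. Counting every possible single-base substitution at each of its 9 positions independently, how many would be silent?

6

Codon 1 (CUA, Leu): 4 synonymous substitutions.
Codon 2 (AAA, Lys): 1 synonymous substitution.
Codon 3 (AGU, Ser): 1 synonymous substitution.
Total: 4 + 1 + 1 = 6.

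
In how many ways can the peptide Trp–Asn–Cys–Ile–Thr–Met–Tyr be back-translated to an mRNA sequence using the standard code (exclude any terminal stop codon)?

96

Trp: 1 codon.
Asn: 2 codons.
Cys: 2 codons.
Ile: 3 codons.
Thr: 4 codons.
Met: 1 codon.
Tyr: 2 codons.
1 × 2 × 2 × 3 × 4 × 1 × 2 = 96.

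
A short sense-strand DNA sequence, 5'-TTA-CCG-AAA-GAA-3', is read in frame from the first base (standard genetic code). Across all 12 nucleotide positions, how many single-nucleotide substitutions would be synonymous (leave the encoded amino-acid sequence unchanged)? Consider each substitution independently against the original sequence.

Codon 1 (TTA, Leu): 2 synonymous substitutions.
Codon 2 (CCG, Pro): 3 synonymous substitutions.
Codon 3 (AAA, Lys): 1 synonymous substitution.
Codon 4 (GAA, Glu): 1 synonymous substitution.
Total: 2 + 3 + 1 + 1 = 7.

7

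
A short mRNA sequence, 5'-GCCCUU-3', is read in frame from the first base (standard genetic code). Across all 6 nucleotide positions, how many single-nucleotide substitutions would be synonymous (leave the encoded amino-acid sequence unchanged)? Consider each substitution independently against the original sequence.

Codon 1 (GCC, Ala): 3 synonymous substitutions.
Codon 2 (CUU, Leu): 3 synonymous substitutions.
Total: 3 + 3 = 6.

6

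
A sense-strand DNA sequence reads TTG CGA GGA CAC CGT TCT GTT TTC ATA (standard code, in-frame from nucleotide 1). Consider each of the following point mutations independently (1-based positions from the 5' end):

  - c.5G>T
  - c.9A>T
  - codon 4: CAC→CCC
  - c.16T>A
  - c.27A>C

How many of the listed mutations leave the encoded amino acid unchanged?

Codon 2: CGA (Arg) → CTA (Leu) — missense.
Codon 3: GGA (Gly) → GGT (Gly) — synonymous.
Codon 4: CAC (His) → CCC (Pro) — missense.
Codon 6: TCT (Ser) → ACT (Thr) — missense.
Codon 9: ATA (Ile) → ATC (Ile) — synonymous.
Synonymous: 2 of 5.

2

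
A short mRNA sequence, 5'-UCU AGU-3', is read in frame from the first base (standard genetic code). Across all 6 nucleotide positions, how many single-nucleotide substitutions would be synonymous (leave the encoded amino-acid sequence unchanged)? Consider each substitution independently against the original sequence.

4

Codon 1 (UCU, Ser): 3 synonymous substitutions.
Codon 2 (AGU, Ser): 1 synonymous substitution.
Total: 3 + 1 = 4.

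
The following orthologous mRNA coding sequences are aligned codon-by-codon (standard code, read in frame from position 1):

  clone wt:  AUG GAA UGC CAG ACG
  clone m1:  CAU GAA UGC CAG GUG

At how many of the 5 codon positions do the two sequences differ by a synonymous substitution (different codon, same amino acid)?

Codon 1: AUG Met / CAU His — nonsynonymous.
Codon 2: GAA Glu / GAA Glu — identical.
Codon 3: UGC Cys / UGC Cys — identical.
Codon 4: CAG Gln / CAG Gln — identical.
Codon 5: ACG Thr / GUG Val — nonsynonymous.
Synonymous differences: 0.

0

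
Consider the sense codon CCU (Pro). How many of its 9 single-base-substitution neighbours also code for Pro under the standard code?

Position 1: none → 0 synonymous.
Position 2: none → 0 synonymous.
Position 3: CCC, CCA, CCG → 3 synonymous.
Total: 0 + 0 + 3 = 3.

3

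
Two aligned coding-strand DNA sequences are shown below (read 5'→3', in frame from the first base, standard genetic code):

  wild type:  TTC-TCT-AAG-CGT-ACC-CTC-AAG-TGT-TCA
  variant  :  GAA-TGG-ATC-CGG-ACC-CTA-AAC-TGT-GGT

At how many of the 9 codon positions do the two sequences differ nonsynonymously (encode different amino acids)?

5

Codon 1: TTC Phe / GAA Glu — nonsynonymous.
Codon 2: TCT Ser / TGG Trp — nonsynonymous.
Codon 3: AAG Lys / ATC Ile — nonsynonymous.
Codon 4: CGT Arg / CGG Arg — synonymous.
Codon 5: ACC Thr / ACC Thr — identical.
Codon 6: CTC Leu / CTA Leu — synonymous.
Codon 7: AAG Lys / AAC Asn — nonsynonymous.
Codon 8: TGT Cys / TGT Cys — identical.
Codon 9: TCA Ser / GGT Gly — nonsynonymous.
Nonsynonymous differences: 5.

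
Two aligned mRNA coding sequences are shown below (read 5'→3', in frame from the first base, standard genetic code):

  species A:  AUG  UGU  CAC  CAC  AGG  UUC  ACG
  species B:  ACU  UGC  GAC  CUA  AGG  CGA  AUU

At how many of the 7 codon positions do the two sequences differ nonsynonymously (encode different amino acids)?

Codon 1: AUG Met / ACU Thr — nonsynonymous.
Codon 2: UGU Cys / UGC Cys — synonymous.
Codon 3: CAC His / GAC Asp — nonsynonymous.
Codon 4: CAC His / CUA Leu — nonsynonymous.
Codon 5: AGG Arg / AGG Arg — identical.
Codon 6: UUC Phe / CGA Arg — nonsynonymous.
Codon 7: ACG Thr / AUU Ile — nonsynonymous.
Nonsynonymous differences: 5.

5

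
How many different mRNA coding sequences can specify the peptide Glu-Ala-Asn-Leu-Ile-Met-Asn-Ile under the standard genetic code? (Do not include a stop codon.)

1728

Glu: 2 codons.
Ala: 4 codons.
Asn: 2 codons.
Leu: 6 codons.
Ile: 3 codons.
Met: 1 codon.
Asn: 2 codons.
Ile: 3 codons.
2 × 4 × 2 × 6 × 3 × 1 × 2 × 3 = 1728.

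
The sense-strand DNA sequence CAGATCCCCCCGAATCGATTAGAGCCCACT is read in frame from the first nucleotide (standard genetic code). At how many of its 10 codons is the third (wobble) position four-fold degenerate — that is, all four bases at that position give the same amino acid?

5

Codon 1 CAG (Gln): third position 2-fold.
Codon 2 ATC (Ile): third position 3-fold.
Codon 3 CCC (Pro): third position 4-fold.
Codon 4 CCG (Pro): third position 4-fold.
Codon 5 AAT (Asn): third position 2-fold.
Codon 6 CGA (Arg): third position 4-fold.
Codon 7 TTA (Leu): third position 2-fold.
Codon 8 GAG (Glu): third position 2-fold.
Codon 9 CCC (Pro): third position 4-fold.
Codon 10 ACT (Thr): third position 4-fold.
Four-fold degenerate third positions: 5.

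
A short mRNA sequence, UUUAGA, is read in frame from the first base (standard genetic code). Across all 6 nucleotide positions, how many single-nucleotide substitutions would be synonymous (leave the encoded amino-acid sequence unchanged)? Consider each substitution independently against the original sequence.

Codon 1 (UUU, Phe): 1 synonymous substitution.
Codon 2 (AGA, Arg): 2 synonymous substitutions.
Total: 1 + 2 = 3.

3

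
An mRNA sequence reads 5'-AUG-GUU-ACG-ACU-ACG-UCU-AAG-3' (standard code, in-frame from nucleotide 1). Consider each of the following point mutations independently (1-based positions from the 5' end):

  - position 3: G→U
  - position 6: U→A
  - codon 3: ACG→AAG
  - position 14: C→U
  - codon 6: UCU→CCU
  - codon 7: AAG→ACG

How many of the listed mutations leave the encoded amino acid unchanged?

1

Codon 1: AUG (Met) → AUU (Ile) — missense.
Codon 2: GUU (Val) → GUA (Val) — synonymous.
Codon 3: ACG (Thr) → AAG (Lys) — missense.
Codon 5: ACG (Thr) → AUG (Met) — missense.
Codon 6: UCU (Ser) → CCU (Pro) — missense.
Codon 7: AAG (Lys) → ACG (Thr) — missense.
Synonymous: 1 of 6.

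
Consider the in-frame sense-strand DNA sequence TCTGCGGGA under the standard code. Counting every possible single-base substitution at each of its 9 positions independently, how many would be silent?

Codon 1 (TCT, Ser): 3 synonymous substitutions.
Codon 2 (GCG, Ala): 3 synonymous substitutions.
Codon 3 (GGA, Gly): 3 synonymous substitutions.
Total: 3 + 3 + 3 = 9.

9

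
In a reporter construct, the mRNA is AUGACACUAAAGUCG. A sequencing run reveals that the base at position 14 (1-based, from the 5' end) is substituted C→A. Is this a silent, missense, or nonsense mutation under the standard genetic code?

nonsense

Position 14 falls in codon 5: UCG → Ser.
After the substitution the codon is UAG → Stop.
The new codon is a stop codon, so this is a nonsense mutation.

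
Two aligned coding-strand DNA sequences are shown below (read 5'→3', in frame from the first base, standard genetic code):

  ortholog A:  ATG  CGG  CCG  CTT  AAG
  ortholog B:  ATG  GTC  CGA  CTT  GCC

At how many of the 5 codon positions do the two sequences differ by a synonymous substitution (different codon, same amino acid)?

Codon 1: ATG Met / ATG Met — identical.
Codon 2: CGG Arg / GTC Val — nonsynonymous.
Codon 3: CCG Pro / CGA Arg — nonsynonymous.
Codon 4: CTT Leu / CTT Leu — identical.
Codon 5: AAG Lys / GCC Ala — nonsynonymous.
Synonymous differences: 0.

0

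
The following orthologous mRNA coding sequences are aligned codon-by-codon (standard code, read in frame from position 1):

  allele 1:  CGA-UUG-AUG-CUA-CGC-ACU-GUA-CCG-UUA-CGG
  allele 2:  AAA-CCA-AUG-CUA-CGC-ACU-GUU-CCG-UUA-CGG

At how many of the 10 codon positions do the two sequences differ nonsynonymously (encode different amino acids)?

2

Codon 1: CGA Arg / AAA Lys — nonsynonymous.
Codon 2: UUG Leu / CCA Pro — nonsynonymous.
Codon 3: AUG Met / AUG Met — identical.
Codon 4: CUA Leu / CUA Leu — identical.
Codon 5: CGC Arg / CGC Arg — identical.
Codon 6: ACU Thr / ACU Thr — identical.
Codon 7: GUA Val / GUU Val — synonymous.
Codon 8: CCG Pro / CCG Pro — identical.
Codon 9: UUA Leu / UUA Leu — identical.
Codon 10: CGG Arg / CGG Arg — identical.
Nonsynonymous differences: 2.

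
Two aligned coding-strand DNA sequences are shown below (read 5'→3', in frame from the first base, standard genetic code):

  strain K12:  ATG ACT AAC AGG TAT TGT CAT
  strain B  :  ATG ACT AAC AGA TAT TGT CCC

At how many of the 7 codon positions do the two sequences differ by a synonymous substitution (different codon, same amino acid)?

1

Codon 1: ATG Met / ATG Met — identical.
Codon 2: ACT Thr / ACT Thr — identical.
Codon 3: AAC Asn / AAC Asn — identical.
Codon 4: AGG Arg / AGA Arg — synonymous.
Codon 5: TAT Tyr / TAT Tyr — identical.
Codon 6: TGT Cys / TGT Cys — identical.
Codon 7: CAT His / CCC Pro — nonsynonymous.
Synonymous differences: 1.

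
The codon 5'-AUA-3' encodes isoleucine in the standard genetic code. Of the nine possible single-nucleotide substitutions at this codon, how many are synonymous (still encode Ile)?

Position 1: none → 0 synonymous.
Position 2: none → 0 synonymous.
Position 3: AUU, AUC → 2 synonymous.
Total: 0 + 0 + 2 = 2.

2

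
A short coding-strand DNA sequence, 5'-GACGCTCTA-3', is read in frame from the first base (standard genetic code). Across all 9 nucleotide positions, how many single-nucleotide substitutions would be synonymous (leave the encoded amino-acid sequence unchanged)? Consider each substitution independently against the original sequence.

Codon 1 (GAC, Asp): 1 synonymous substitution.
Codon 2 (GCT, Ala): 3 synonymous substitutions.
Codon 3 (CTA, Leu): 4 synonymous substitutions.
Total: 1 + 3 + 4 = 8.

8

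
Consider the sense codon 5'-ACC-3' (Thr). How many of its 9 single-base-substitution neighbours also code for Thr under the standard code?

Position 1: none → 0 synonymous.
Position 2: none → 0 synonymous.
Position 3: ACU, ACA, ACG → 3 synonymous.
Total: 0 + 0 + 3 = 3.

3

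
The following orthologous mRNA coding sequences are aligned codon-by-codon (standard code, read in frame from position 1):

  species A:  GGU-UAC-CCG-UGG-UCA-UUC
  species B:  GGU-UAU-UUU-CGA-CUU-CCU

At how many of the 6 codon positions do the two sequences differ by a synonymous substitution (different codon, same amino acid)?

1

Codon 1: GGU Gly / GGU Gly — identical.
Codon 2: UAC Tyr / UAU Tyr — synonymous.
Codon 3: CCG Pro / UUU Phe — nonsynonymous.
Codon 4: UGG Trp / CGA Arg — nonsynonymous.
Codon 5: UCA Ser / CUU Leu — nonsynonymous.
Codon 6: UUC Phe / CCU Pro — nonsynonymous.
Synonymous differences: 1.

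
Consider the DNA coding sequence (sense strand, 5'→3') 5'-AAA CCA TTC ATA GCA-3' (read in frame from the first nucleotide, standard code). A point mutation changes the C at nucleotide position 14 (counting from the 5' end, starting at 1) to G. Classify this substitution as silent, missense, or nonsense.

Position 14 falls in codon 5: GCA → Ala.
After the substitution the codon is GGA → Gly.
Ala ≠ Gly, so this is a missense mutation.

missense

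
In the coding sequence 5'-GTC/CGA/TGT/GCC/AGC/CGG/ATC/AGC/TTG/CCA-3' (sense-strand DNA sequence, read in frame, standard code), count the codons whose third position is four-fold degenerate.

Codon 1 GTC (Val): third position 4-fold.
Codon 2 CGA (Arg): third position 4-fold.
Codon 3 TGT (Cys): third position 2-fold.
Codon 4 GCC (Ala): third position 4-fold.
Codon 5 AGC (Ser): third position 2-fold.
Codon 6 CGG (Arg): third position 4-fold.
Codon 7 ATC (Ile): third position 3-fold.
Codon 8 AGC (Ser): third position 2-fold.
Codon 9 TTG (Leu): third position 2-fold.
Codon 10 CCA (Pro): third position 4-fold.
Four-fold degenerate third positions: 5.

5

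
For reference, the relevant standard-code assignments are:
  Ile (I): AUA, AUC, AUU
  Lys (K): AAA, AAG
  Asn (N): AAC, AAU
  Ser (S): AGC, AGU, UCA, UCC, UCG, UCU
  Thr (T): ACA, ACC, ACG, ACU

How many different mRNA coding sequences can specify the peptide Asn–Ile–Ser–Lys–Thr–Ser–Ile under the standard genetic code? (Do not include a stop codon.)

Asn: 2 codons.
Ile: 3 codons.
Ser: 6 codons.
Lys: 2 codons.
Thr: 4 codons.
Ser: 6 codons.
Ile: 3 codons.
2 × 3 × 6 × 2 × 4 × 6 × 3 = 5184.

5184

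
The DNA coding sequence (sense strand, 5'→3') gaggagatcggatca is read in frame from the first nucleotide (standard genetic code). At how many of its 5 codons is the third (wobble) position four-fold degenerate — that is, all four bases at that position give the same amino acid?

2

Codon 1 GAG (Glu): third position 2-fold.
Codon 2 GAG (Glu): third position 2-fold.
Codon 3 ATC (Ile): third position 3-fold.
Codon 4 GGA (Gly): third position 4-fold.
Codon 5 TCA (Ser): third position 4-fold.
Four-fold degenerate third positions: 2.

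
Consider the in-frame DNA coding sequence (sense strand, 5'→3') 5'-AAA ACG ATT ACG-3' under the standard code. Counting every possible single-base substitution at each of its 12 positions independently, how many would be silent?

9

Codon 1 (AAA, Lys): 1 synonymous substitution.
Codon 2 (ACG, Thr): 3 synonymous substitutions.
Codon 3 (ATT, Ile): 2 synonymous substitutions.
Codon 4 (ACG, Thr): 3 synonymous substitutions.
Total: 1 + 3 + 2 + 3 = 9.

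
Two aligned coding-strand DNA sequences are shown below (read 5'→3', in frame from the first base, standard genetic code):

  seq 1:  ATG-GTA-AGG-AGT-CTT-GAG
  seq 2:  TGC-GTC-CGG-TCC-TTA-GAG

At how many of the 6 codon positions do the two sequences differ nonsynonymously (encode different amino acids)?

1

Codon 1: ATG Met / TGC Cys — nonsynonymous.
Codon 2: GTA Val / GTC Val — synonymous.
Codon 3: AGG Arg / CGG Arg — synonymous.
Codon 4: AGT Ser / TCC Ser — synonymous.
Codon 5: CTT Leu / TTA Leu — synonymous.
Codon 6: GAG Glu / GAG Glu — identical.
Nonsynonymous differences: 1.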